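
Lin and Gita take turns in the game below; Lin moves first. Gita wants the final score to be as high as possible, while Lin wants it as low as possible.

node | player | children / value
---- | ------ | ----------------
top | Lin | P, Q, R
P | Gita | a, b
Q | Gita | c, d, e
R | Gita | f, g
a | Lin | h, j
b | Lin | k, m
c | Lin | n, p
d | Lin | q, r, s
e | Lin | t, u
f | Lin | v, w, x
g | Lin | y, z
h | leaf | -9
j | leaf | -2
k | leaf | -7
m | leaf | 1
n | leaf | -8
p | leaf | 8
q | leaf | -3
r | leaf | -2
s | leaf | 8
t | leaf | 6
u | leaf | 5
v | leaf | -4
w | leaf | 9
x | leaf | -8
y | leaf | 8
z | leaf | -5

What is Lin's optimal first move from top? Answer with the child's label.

a (Lin): min(-9, -2) = -9
b (Lin): min(-7, 1) = -7
P (Gita): max(-9, -7) = -7
c (Lin): min(-8, 8) = -8
d (Lin): min(-3, -2, 8) = -3
e (Lin): min(6, 5) = 5
Q (Gita): max(-8, -3, 5) = 5
f (Lin): min(-4, 9, -8) = -8
g (Lin): min(8, -5) = -5
R (Gita): max(-8, -5) = -5
top (Lin): min(-7, 5, -5) = -7
Lin at top wants the lowest of {P=-7, Q=5, R=-5}, so chooses P.

P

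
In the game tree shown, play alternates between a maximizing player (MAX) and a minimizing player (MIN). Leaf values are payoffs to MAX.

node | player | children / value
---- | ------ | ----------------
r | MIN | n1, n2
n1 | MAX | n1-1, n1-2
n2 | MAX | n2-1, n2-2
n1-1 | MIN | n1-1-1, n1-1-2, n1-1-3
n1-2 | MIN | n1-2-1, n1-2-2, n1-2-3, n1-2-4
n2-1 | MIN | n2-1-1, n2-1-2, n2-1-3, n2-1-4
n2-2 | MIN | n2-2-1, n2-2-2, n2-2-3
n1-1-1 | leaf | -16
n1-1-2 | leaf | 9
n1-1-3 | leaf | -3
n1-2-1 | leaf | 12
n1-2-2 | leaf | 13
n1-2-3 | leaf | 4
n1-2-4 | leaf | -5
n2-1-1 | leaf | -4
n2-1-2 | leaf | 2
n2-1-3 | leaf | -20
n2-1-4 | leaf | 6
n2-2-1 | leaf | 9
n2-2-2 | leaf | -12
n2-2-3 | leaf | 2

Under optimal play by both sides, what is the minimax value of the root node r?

-12

n1-1 (MIN): min(-16, 9, -3) = -16
n1-2 (MIN): min(12, 13, 4, -5) = -5
n1 (MAX): max(-16, -5) = -5
n2-1 (MIN): min(-4, 2, -20, 6) = -20
n2-2 (MIN): min(9, -12, 2) = -12
n2 (MAX): max(-20, -12) = -12
r (MIN): min(-5, -12) = -12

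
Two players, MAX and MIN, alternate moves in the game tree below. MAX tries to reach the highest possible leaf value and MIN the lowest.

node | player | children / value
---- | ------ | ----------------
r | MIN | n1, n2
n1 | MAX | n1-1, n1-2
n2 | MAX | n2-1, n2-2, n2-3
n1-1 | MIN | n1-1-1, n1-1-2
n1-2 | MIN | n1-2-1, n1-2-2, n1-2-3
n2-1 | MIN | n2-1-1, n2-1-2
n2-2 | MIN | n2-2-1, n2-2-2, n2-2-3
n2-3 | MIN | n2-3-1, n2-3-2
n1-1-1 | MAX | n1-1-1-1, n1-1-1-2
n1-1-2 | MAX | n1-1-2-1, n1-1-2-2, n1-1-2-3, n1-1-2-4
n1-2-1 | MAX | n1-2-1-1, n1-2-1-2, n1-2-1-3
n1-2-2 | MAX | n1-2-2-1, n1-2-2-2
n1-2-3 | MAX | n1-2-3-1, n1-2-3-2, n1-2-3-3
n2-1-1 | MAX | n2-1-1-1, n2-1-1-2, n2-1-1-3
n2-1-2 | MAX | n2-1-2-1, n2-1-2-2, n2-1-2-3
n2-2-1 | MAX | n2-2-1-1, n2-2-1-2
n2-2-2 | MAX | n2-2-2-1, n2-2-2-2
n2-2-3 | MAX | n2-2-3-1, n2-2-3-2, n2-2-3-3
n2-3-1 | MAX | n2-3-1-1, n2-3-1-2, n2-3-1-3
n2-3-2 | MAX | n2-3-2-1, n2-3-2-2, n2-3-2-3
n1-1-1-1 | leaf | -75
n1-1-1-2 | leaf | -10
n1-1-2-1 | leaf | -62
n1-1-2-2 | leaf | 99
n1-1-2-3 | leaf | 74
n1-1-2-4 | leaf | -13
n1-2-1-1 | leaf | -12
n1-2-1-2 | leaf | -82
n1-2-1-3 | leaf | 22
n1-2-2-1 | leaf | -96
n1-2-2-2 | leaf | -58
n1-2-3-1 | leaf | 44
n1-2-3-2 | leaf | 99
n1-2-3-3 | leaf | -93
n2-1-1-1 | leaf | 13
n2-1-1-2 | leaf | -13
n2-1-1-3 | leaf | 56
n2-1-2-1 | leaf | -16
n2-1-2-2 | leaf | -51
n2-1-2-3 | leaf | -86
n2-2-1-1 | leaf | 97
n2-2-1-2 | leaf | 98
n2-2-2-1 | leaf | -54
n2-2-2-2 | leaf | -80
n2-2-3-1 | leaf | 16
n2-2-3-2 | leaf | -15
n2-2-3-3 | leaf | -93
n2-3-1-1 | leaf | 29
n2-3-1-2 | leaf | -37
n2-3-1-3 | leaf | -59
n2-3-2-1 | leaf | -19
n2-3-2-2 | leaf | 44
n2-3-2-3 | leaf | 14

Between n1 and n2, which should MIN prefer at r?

n1

n1-1-1 (MAX): max(-75, -10) = -10
n1-1-2 (MAX): max(-62, 99, 74, -13) = 99
n1-1 (MIN): min(-10, 99) = -10
n1-2-1 (MAX): max(-12, -82, 22) = 22
n1-2-2 (MAX): max(-96, -58) = -58
n1-2-3 (MAX): max(44, 99, -93) = 99
n1-2 (MIN): min(22, -58, 99) = -58
n1 (MAX): max(-10, -58) = -10
n2-1-1 (MAX): max(13, -13, 56) = 56
n2-1-2 (MAX): max(-16, -51, -86) = -16
n2-1 (MIN): min(56, -16) = -16
n2-2-1 (MAX): max(97, 98) = 98
n2-2-2 (MAX): max(-54, -80) = -54
n2-2-3 (MAX): max(16, -15, -93) = 16
n2-2 (MIN): min(98, -54, 16) = -54
n2-3-1 (MAX): max(29, -37, -59) = 29
n2-3-2 (MAX): max(-19, 44, 14) = 44
n2-3 (MIN): min(29, 44) = 29
n2 (MAX): max(-16, -54, 29) = 29
MIN prefers the lower value; n1=-10, n2=29. n1 is better since -10 < 29.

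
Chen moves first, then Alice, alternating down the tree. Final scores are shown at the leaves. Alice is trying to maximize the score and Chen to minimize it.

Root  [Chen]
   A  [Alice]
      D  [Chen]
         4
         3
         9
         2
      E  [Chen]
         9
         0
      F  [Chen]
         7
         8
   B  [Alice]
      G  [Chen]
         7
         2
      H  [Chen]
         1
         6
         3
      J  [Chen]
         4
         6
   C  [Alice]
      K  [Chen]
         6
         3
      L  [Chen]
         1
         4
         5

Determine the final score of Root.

D (Chen): min(4, 3, 9, 2) = 2
E (Chen): min(9, 0) = 0
F (Chen): min(7, 8) = 7
A (Alice): max(2, 0, 7) = 7
G (Chen): min(7, 2) = 2
H (Chen): min(1, 6, 3) = 1
J (Chen): min(4, 6) = 4
B (Alice): max(2, 1, 4) = 4
K (Chen): min(6, 3) = 3
L (Chen): min(1, 4, 5) = 1
C (Alice): max(3, 1) = 3
Root (Chen): min(7, 4, 3) = 3

3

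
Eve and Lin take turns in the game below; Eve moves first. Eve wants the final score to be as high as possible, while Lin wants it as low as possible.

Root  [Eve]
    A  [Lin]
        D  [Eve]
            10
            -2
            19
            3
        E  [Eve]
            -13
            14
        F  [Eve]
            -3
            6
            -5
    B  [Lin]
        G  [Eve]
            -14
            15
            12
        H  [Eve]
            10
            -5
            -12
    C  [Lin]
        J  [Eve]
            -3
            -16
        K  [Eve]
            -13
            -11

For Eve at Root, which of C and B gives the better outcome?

B

J (Eve): max(-3, -16) = -3
K (Eve): max(-13, -11) = -11
C (Lin): min(-3, -11) = -11
G (Eve): max(-14, 15, 12) = 15
H (Eve): max(10, -5, -12) = 10
B (Lin): min(15, 10) = 10
Eve prefers the higher value; C=-11, B=10. B is better since 10 > -11.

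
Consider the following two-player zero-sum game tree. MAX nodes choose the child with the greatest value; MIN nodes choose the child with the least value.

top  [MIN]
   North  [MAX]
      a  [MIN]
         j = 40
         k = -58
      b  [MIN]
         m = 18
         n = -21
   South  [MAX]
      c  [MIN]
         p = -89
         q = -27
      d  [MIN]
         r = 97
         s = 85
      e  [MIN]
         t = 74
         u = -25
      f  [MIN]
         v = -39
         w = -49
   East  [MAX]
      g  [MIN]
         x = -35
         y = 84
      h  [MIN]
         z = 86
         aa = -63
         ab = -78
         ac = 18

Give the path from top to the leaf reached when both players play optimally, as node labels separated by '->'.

a (MIN): min(40, -58) = -58
b (MIN): min(18, -21) = -21
North (MAX): max(-58, -21) = -21
c (MIN): min(-89, -27) = -89
d (MIN): min(97, 85) = 85
e (MIN): min(74, -25) = -25
f (MIN): min(-39, -49) = -49
South (MAX): max(-89, 85, -25, -49) = 85
g (MIN): min(-35, 84) = -35
h (MIN): min(86, -63, -78, 18) = -78
East (MAX): max(-35, -78) = -35
top (MIN): min(-21, 85, -35) = -35
At top, MIN picks East (lowest: -35).
At East, MAX picks g (highest: -35).
At g, MIN picks x (lowest: -35).
Terminal value -35.

top -> East -> g -> x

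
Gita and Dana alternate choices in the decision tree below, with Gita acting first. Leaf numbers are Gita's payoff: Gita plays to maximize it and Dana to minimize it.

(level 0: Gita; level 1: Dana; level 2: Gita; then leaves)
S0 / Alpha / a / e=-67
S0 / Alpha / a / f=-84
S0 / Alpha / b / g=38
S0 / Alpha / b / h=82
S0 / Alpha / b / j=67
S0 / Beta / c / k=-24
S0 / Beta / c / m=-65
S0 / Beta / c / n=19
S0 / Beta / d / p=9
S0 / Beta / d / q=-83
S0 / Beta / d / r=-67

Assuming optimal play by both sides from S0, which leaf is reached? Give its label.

a (Gita): max(-67, -84) = -67
b (Gita): max(38, 82, 67) = 82
Alpha (Dana): min(-67, 82) = -67
c (Gita): max(-24, -65, 19) = 19
d (Gita): max(9, -83, -67) = 9
Beta (Dana): min(19, 9) = 9
S0 (Gita): max(-67, 9) = 9
At S0, Gita picks Beta (highest: 9).
At Beta, Dana picks d (lowest: 9).
At d, Gita picks p (highest: 9).
Terminal value 9.

p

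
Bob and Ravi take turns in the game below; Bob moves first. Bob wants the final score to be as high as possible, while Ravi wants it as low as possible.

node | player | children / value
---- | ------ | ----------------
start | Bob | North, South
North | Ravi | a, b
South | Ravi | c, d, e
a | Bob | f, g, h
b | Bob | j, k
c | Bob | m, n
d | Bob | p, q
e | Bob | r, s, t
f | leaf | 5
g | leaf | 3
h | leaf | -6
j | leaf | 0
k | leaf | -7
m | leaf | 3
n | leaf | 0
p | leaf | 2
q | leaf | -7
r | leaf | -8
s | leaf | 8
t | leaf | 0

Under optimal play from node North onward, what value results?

0

a (Bob): max(5, 3, -6) = 5
b (Bob): max(0, -7) = 0
North (Ravi): min(5, 0) = 0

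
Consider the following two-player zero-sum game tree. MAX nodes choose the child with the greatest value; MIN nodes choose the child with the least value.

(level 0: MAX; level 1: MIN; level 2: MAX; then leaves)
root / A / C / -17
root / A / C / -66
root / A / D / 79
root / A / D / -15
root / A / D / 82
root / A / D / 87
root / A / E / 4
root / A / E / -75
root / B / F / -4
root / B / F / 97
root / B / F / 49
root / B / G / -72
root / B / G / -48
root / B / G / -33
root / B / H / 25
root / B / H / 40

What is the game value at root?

-17

C (MAX): max(-17, -66) = -17
D (MAX): max(79, -15, 82, 87) = 87
E (MAX): max(4, -75) = 4
A (MIN): min(-17, 87, 4) = -17
F (MAX): max(-4, 97, 49) = 97
G (MAX): max(-72, -48, -33) = -33
H (MAX): max(25, 40) = 40
B (MIN): min(97, -33, 40) = -33
root (MAX): max(-17, -33) = -17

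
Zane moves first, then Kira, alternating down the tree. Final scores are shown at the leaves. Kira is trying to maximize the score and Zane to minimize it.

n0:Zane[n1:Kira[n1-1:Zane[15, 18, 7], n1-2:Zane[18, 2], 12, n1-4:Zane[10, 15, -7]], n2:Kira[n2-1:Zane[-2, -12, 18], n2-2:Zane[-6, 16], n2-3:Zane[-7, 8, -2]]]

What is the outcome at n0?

n1-1 (Zane): min(15, 18, 7) = 7
n1-2 (Zane): min(18, 2) = 2
n1-4 (Zane): min(10, 15, -7) = -7
n1 (Kira): max(7, 2, 12, -7) = 12
n2-1 (Zane): min(-2, -12, 18) = -12
n2-2 (Zane): min(-6, 16) = -6
n2-3 (Zane): min(-7, 8, -2) = -7
n2 (Kira): max(-12, -6, -7) = -6
n0 (Zane): min(12, -6) = -6

-6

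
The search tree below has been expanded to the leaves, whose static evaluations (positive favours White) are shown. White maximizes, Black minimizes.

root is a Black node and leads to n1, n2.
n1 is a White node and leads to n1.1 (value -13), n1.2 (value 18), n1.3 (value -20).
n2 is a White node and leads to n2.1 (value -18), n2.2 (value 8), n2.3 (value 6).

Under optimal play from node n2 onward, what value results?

n2 (White): max(-18, 8, 6) = 8

8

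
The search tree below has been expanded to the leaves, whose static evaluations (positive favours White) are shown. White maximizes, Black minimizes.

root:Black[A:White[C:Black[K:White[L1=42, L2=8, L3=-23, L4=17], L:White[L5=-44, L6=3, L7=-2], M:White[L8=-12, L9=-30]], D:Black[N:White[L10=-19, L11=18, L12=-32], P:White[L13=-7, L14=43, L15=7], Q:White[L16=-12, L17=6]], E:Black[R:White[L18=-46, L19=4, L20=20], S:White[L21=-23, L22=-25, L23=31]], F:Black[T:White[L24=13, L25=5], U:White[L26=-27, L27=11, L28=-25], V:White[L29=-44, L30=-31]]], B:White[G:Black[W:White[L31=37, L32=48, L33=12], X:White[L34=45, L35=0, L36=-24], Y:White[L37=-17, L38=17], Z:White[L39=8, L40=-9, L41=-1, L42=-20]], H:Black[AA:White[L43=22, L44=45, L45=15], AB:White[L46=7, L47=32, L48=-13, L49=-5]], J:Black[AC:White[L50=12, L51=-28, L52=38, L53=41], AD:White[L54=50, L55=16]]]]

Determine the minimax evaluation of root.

K (White): max(42, 8, -23, 17) = 42
L (White): max(-44, 3, -2) = 3
M (White): max(-12, -30) = -12
C (Black): min(42, 3, -12) = -12
N (White): max(-19, 18, -32) = 18
P (White): max(-7, 43, 7) = 43
Q (White): max(-12, 6) = 6
D (Black): min(18, 43, 6) = 6
R (White): max(-46, 4, 20) = 20
S (White): max(-23, -25, 31) = 31
E (Black): min(20, 31) = 20
T (White): max(13, 5) = 13
U (White): max(-27, 11, -25) = 11
V (White): max(-44, -31) = -31
F (Black): min(13, 11, -31) = -31
A (White): max(-12, 6, 20, -31) = 20
W (White): max(37, 48, 12) = 48
X (White): max(45, 0, -24) = 45
Y (White): max(-17, 17) = 17
Z (White): max(8, -9, -1, -20) = 8
G (Black): min(48, 45, 17, 8) = 8
AA (White): max(22, 45, 15) = 45
AB (White): max(7, 32, -13, -5) = 32
H (Black): min(45, 32) = 32
AC (White): max(12, -28, 38, 41) = 41
AD (White): max(50, 16) = 50
J (Black): min(41, 50) = 41
B (White): max(8, 32, 41) = 41
root (Black): min(20, 41) = 20

20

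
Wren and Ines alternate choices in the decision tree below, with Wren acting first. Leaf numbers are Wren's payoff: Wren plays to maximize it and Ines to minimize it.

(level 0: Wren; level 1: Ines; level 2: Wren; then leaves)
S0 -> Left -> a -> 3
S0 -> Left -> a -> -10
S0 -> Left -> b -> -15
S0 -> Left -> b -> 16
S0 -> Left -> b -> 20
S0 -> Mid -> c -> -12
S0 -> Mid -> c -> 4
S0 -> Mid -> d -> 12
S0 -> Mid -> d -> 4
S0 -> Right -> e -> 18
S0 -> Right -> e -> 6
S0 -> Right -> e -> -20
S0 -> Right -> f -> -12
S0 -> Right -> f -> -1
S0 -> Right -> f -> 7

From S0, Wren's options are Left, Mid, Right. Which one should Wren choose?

a (Wren): max(3, -10) = 3
b (Wren): max(-15, 16, 20) = 20
Left (Ines): min(3, 20) = 3
c (Wren): max(-12, 4) = 4
d (Wren): max(12, 4) = 12
Mid (Ines): min(4, 12) = 4
e (Wren): max(18, 6, -20) = 18
f (Wren): max(-12, -1, 7) = 7
Right (Ines): min(18, 7) = 7
S0 (Wren): max(3, 4, 7) = 7
Wren at S0 wants the highest of {Left=3, Mid=4, Right=7}, so chooses Right.

Right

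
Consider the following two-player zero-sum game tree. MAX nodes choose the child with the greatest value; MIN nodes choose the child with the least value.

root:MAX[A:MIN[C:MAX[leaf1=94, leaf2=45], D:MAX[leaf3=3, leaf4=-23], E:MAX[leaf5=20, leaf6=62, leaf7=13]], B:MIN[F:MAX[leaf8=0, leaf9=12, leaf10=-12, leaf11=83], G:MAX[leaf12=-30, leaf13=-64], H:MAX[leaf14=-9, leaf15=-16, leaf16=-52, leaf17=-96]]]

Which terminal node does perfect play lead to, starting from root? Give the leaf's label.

leaf3

C (MAX): max(94, 45) = 94
D (MAX): max(3, -23) = 3
E (MAX): max(20, 62, 13) = 62
A (MIN): min(94, 3, 62) = 3
F (MAX): max(0, 12, -12, 83) = 83
G (MAX): max(-30, -64) = -30
H (MAX): max(-9, -16, -52, -96) = -9
B (MIN): min(83, -30, -9) = -30
root (MAX): max(3, -30) = 3
At root, MAX picks A (highest: 3).
At A, MIN picks D (lowest: 3).
At D, MAX picks leaf3 (highest: 3).
Terminal value 3.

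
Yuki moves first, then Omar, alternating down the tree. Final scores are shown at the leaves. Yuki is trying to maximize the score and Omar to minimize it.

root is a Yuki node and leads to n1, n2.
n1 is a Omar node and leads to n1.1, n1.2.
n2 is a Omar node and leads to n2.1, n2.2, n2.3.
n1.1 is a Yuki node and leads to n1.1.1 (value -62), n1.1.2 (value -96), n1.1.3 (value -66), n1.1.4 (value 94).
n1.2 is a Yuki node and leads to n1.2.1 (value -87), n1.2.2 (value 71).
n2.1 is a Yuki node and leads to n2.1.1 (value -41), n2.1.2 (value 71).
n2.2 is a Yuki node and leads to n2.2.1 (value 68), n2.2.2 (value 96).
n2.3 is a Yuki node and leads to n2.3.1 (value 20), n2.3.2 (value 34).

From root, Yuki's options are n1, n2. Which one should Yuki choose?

n1.1 (Yuki): max(-62, -96, -66, 94) = 94
n1.2 (Yuki): max(-87, 71) = 71
n1 (Omar): min(94, 71) = 71
n2.1 (Yuki): max(-41, 71) = 71
n2.2 (Yuki): max(68, 96) = 96
n2.3 (Yuki): max(20, 34) = 34
n2 (Omar): min(71, 96, 34) = 34
root (Yuki): max(71, 34) = 71
Yuki at root wants the highest of {n1=71, n2=34}, so chooses n1.

n1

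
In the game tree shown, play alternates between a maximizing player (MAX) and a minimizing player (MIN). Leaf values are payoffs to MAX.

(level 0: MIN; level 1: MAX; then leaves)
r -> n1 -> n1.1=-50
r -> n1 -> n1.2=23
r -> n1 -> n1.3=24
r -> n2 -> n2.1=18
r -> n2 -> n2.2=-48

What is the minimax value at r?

18

n1 (MAX): max(-50, 23, 24) = 24
n2 (MAX): max(18, -48) = 18
r (MIN): min(24, 18) = 18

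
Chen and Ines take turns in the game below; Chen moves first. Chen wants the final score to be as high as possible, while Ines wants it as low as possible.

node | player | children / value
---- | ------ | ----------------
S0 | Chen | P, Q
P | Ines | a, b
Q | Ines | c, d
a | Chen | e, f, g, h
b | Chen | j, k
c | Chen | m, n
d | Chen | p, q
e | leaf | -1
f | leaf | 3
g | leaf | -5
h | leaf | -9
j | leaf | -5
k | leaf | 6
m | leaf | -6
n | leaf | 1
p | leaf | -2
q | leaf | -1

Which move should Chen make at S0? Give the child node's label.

a (Chen): max(-1, 3, -5, -9) = 3
b (Chen): max(-5, 6) = 6
P (Ines): min(3, 6) = 3
c (Chen): max(-6, 1) = 1
d (Chen): max(-2, -1) = -1
Q (Ines): min(1, -1) = -1
S0 (Chen): max(3, -1) = 3
Chen at S0 wants the highest of {P=3, Q=-1}, so chooses P.

P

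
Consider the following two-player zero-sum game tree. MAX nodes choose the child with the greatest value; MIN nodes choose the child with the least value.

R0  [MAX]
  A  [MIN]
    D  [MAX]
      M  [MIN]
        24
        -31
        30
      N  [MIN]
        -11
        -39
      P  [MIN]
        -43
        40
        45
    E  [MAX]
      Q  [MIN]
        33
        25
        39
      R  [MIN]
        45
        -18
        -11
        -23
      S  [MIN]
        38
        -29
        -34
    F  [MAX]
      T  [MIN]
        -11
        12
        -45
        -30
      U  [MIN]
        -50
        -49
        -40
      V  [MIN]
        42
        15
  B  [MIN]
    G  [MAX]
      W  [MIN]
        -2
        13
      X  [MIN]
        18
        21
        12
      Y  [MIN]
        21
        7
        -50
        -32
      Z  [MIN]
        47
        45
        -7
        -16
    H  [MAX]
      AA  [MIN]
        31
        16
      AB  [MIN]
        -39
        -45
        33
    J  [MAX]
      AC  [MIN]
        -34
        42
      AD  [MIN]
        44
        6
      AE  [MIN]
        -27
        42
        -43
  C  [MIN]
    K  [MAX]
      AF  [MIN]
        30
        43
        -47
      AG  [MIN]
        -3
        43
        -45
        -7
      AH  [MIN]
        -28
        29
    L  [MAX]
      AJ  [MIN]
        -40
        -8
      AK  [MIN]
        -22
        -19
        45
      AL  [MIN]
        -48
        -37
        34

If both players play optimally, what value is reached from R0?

M (MIN): min(24, -31, 30) = -31
N (MIN): min(-11, -39) = -39
P (MIN): min(-43, 40, 45) = -43
D (MAX): max(-31, -39, -43) = -31
Q (MIN): min(33, 25, 39) = 25
R (MIN): min(45, -18, -11, -23) = -23
S (MIN): min(38, -29, -34) = -34
E (MAX): max(25, -23, -34) = 25
T (MIN): min(-11, 12, -45, -30) = -45
U (MIN): min(-50, -49, -40) = -50
V (MIN): min(42, 15) = 15
F (MAX): max(-45, -50, 15) = 15
A (MIN): min(-31, 25, 15) = -31
W (MIN): min(-2, 13) = -2
X (MIN): min(18, 21, 12) = 12
Y (MIN): min(21, 7, -50, -32) = -50
Z (MIN): min(47, 45, -7, -16) = -16
G (MAX): max(-2, 12, -50, -16) = 12
AA (MIN): min(31, 16) = 16
AB (MIN): min(-39, -45, 33) = -45
H (MAX): max(16, -45) = 16
AC (MIN): min(-34, 42) = -34
AD (MIN): min(44, 6) = 6
AE (MIN): min(-27, 42, -43) = -43
J (MAX): max(-34, 6, -43) = 6
B (MIN): min(12, 16, 6) = 6
AF (MIN): min(30, 43, -47) = -47
AG (MIN): min(-3, 43, -45, -7) = -45
AH (MIN): min(-28, 29) = -28
K (MAX): max(-47, -45, -28) = -28
AJ (MIN): min(-40, -8) = -40
AK (MIN): min(-22, -19, 45) = -22
AL (MIN): min(-48, -37, 34) = -48
L (MAX): max(-40, -22, -48) = -22
C (MIN): min(-28, -22) = -28
R0 (MAX): max(-31, 6, -28) = 6

6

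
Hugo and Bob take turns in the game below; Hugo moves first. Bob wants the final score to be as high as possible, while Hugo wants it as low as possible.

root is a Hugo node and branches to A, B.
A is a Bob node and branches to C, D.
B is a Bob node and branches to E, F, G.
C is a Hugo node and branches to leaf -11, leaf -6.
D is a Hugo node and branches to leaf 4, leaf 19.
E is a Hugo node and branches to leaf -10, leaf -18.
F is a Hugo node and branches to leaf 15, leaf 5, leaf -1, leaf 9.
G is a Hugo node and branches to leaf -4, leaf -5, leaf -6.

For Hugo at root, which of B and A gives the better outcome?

E (Hugo): min(-10, -18) = -18
F (Hugo): min(15, 5, -1, 9) = -1
G (Hugo): min(-4, -5, -6) = -6
B (Bob): max(-18, -1, -6) = -1
C (Hugo): min(-11, -6) = -11
D (Hugo): min(4, 19) = 4
A (Bob): max(-11, 4) = 4
Hugo prefers the lower value; B=-1, A=4. B is better since -1 < 4.

B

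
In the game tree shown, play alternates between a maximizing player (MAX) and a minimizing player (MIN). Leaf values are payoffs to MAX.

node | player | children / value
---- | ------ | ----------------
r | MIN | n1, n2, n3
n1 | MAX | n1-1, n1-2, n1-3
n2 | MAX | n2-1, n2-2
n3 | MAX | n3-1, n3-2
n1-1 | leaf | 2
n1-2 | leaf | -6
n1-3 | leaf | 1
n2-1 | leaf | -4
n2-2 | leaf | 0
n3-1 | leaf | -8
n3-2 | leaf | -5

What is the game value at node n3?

n3 (MAX): max(-8, -5) = -5

-5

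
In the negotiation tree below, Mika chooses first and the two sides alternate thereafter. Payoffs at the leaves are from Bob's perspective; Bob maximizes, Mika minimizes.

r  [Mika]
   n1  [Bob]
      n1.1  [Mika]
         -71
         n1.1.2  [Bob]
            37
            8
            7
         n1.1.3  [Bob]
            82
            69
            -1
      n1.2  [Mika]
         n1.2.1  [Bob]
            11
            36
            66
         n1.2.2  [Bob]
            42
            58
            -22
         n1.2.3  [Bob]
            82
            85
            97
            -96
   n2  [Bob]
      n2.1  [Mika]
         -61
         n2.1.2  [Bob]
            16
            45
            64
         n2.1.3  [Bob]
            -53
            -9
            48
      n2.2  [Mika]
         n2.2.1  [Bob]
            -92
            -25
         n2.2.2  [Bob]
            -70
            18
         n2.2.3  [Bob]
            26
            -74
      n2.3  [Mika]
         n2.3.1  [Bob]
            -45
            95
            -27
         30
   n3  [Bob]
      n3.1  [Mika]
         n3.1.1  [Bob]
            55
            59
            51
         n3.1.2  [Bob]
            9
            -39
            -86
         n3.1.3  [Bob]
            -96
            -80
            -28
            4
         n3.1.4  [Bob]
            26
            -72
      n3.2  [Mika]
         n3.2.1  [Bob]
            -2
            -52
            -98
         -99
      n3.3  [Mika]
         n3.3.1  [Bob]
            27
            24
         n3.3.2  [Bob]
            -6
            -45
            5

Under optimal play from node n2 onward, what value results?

n2.1.2 (Bob): max(16, 45, 64) = 64
n2.1.3 (Bob): max(-53, -9, 48) = 48
n2.1 (Mika): min(-61, 64, 48) = -61
n2.2.1 (Bob): max(-92, -25) = -25
n2.2.2 (Bob): max(-70, 18) = 18
n2.2.3 (Bob): max(26, -74) = 26
n2.2 (Mika): min(-25, 18, 26) = -25
n2.3.1 (Bob): max(-45, 95, -27) = 95
n2.3 (Mika): min(95, 30) = 30
n2 (Bob): max(-61, -25, 30) = 30

30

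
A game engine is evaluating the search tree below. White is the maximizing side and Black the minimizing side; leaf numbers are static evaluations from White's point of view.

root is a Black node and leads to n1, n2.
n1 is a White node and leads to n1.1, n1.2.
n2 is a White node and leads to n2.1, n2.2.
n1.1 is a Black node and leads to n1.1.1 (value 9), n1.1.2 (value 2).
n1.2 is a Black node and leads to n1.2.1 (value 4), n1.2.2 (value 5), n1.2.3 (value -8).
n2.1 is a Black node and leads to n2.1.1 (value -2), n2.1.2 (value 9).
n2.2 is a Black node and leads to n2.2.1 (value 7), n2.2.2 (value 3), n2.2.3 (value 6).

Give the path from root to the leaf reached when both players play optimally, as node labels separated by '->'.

n1.1 (Black): min(9, 2) = 2
n1.2 (Black): min(4, 5, -8) = -8
n1 (White): max(2, -8) = 2
n2.1 (Black): min(-2, 9) = -2
n2.2 (Black): min(7, 3, 6) = 3
n2 (White): max(-2, 3) = 3
root (Black): min(2, 3) = 2
At root, Black picks n1 (lowest: 2).
At n1, White picks n1.1 (highest: 2).
At n1.1, Black picks n1.1.2 (lowest: 2).
Terminal value 2.

root -> n1 -> n1.1 -> n1.1.2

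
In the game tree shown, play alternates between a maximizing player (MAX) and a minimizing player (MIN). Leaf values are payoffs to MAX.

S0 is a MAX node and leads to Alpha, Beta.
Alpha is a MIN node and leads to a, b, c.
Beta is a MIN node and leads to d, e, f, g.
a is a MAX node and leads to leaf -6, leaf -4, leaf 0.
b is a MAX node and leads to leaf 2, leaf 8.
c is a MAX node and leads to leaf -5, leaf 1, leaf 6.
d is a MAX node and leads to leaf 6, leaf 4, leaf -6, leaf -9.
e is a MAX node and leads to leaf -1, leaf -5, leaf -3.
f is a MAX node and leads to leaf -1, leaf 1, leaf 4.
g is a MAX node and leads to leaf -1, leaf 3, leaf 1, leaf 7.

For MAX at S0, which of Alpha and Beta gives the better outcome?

a (MAX): max(-6, -4, 0) = 0
b (MAX): max(2, 8) = 8
c (MAX): max(-5, 1, 6) = 6
Alpha (MIN): min(0, 8, 6) = 0
d (MAX): max(6, 4, -6, -9) = 6
e (MAX): max(-1, -5, -3) = -1
f (MAX): max(-1, 1, 4) = 4
g (MAX): max(-1, 3, 1, 7) = 7
Beta (MIN): min(6, -1, 4, 7) = -1
MAX prefers the higher value; Alpha=0, Beta=-1. Alpha is better since 0 > -1.

Alpha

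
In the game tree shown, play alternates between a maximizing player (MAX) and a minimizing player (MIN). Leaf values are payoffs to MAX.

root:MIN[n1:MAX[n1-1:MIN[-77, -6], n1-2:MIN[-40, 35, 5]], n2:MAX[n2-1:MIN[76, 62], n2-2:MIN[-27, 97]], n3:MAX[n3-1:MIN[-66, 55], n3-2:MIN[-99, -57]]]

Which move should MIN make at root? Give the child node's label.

n1-1 (MIN): min(-77, -6) = -77
n1-2 (MIN): min(-40, 35, 5) = -40
n1 (MAX): max(-77, -40) = -40
n2-1 (MIN): min(76, 62) = 62
n2-2 (MIN): min(-27, 97) = -27
n2 (MAX): max(62, -27) = 62
n3-1 (MIN): min(-66, 55) = -66
n3-2 (MIN): min(-99, -57) = -99
n3 (MAX): max(-66, -99) = -66
root (MIN): min(-40, 62, -66) = -66
MIN at root wants the lowest of {n1=-40, n2=62, n3=-66}, so chooses n3.

n3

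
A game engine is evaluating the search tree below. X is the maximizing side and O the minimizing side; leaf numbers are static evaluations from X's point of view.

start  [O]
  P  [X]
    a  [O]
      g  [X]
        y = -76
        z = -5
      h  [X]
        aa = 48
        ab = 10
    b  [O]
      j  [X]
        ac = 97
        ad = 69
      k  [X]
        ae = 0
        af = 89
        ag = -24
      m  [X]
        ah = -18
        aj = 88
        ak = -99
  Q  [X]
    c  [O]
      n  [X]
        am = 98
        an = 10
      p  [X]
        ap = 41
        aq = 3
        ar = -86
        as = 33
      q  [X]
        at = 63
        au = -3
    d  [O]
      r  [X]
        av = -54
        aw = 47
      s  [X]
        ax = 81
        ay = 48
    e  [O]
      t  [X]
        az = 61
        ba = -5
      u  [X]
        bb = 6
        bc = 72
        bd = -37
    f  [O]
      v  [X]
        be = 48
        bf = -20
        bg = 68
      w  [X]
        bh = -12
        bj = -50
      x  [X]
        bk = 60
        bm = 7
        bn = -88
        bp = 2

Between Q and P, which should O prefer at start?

Q

n (X): max(98, 10) = 98
p (X): max(41, 3, -86, 33) = 41
q (X): max(63, -3) = 63
c (O): min(98, 41, 63) = 41
r (X): max(-54, 47) = 47
s (X): max(81, 48) = 81
d (O): min(47, 81) = 47
t (X): max(61, -5) = 61
u (X): max(6, 72, -37) = 72
e (O): min(61, 72) = 61
v (X): max(48, -20, 68) = 68
w (X): max(-12, -50) = -12
x (X): max(60, 7, -88, 2) = 60
f (O): min(68, -12, 60) = -12
Q (X): max(41, 47, 61, -12) = 61
g (X): max(-76, -5) = -5
h (X): max(48, 10) = 48
a (O): min(-5, 48) = -5
j (X): max(97, 69) = 97
k (X): max(0, 89, -24) = 89
m (X): max(-18, 88, -99) = 88
b (O): min(97, 89, 88) = 88
P (X): max(-5, 88) = 88
O prefers the lower value; Q=61, P=88. Q is better since 61 < 88.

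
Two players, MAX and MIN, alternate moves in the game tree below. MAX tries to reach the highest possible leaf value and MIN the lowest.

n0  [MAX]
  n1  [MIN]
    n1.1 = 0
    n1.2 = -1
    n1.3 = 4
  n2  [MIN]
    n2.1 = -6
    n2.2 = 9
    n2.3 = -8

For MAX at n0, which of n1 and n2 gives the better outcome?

n1

n1 (MIN): min(0, -1, 4) = -1
n2 (MIN): min(-6, 9, -8) = -8
MAX prefers the higher value; n1=-1, n2=-8. n1 is better since -1 > -8.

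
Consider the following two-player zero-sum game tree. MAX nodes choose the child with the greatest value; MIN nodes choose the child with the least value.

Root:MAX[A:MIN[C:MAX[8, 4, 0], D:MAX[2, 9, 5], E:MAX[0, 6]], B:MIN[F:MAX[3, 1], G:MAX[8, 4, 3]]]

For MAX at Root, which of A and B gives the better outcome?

C (MAX): max(8, 4, 0) = 8
D (MAX): max(2, 9, 5) = 9
E (MAX): max(0, 6) = 6
A (MIN): min(8, 9, 6) = 6
F (MAX): max(3, 1) = 3
G (MAX): max(8, 4, 3) = 8
B (MIN): min(3, 8) = 3
MAX prefers the higher value; A=6, B=3. A is better since 6 > 3.

A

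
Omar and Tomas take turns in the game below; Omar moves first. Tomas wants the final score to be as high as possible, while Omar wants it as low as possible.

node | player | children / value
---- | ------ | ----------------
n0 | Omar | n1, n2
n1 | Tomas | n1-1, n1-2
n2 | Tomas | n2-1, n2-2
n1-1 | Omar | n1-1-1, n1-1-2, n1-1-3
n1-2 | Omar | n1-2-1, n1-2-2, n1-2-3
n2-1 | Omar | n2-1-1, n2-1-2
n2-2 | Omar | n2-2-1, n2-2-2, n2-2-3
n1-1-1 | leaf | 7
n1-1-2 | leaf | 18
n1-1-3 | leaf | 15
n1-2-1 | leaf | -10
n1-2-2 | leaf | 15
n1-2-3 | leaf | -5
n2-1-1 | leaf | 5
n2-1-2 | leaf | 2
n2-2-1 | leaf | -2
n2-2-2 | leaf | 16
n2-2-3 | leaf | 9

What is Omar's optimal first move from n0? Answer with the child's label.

n2

n1-1 (Omar): min(7, 18, 15) = 7
n1-2 (Omar): min(-10, 15, -5) = -10
n1 (Tomas): max(7, -10) = 7
n2-1 (Omar): min(5, 2) = 2
n2-2 (Omar): min(-2, 16, 9) = -2
n2 (Tomas): max(2, -2) = 2
n0 (Omar): min(7, 2) = 2
Omar at n0 wants the lowest of {n1=7, n2=2}, so chooses n2.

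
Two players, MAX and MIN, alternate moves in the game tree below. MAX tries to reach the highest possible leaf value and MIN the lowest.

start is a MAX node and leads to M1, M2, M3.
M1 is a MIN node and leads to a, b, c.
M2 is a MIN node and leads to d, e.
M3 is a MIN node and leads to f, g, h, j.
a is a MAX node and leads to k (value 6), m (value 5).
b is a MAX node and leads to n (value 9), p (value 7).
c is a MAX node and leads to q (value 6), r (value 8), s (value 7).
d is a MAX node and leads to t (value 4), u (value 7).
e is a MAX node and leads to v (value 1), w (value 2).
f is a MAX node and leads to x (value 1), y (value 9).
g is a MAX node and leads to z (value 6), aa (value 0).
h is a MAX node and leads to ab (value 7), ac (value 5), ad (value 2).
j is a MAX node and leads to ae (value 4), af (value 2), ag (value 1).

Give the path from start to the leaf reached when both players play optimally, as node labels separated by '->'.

start -> M1 -> a -> k

a (MAX): max(6, 5) = 6
b (MAX): max(9, 7) = 9
c (MAX): max(6, 8, 7) = 8
M1 (MIN): min(6, 9, 8) = 6
d (MAX): max(4, 7) = 7
e (MAX): max(1, 2) = 2
M2 (MIN): min(7, 2) = 2
f (MAX): max(1, 9) = 9
g (MAX): max(6, 0) = 6
h (MAX): max(7, 5, 2) = 7
j (MAX): max(4, 2, 1) = 4
M3 (MIN): min(9, 6, 7, 4) = 4
start (MAX): max(6, 2, 4) = 6
At start, MAX picks M1 (highest: 6).
At M1, MIN picks a (lowest: 6).
At a, MAX picks k (highest: 6).
Terminal value 6.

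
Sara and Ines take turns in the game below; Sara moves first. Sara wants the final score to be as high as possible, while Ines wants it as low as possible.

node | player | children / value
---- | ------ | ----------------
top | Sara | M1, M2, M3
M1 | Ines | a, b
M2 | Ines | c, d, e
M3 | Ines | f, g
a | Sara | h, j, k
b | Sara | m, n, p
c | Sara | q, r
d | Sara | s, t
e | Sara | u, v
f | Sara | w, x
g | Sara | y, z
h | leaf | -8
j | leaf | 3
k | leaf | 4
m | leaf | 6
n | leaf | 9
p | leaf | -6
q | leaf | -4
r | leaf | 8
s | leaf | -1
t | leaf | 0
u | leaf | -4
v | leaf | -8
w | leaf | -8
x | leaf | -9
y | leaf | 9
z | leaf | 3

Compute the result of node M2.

-4

c (Sara): max(-4, 8) = 8
d (Sara): max(-1, 0) = 0
e (Sara): max(-4, -8) = -4
M2 (Ines): min(8, 0, -4) = -4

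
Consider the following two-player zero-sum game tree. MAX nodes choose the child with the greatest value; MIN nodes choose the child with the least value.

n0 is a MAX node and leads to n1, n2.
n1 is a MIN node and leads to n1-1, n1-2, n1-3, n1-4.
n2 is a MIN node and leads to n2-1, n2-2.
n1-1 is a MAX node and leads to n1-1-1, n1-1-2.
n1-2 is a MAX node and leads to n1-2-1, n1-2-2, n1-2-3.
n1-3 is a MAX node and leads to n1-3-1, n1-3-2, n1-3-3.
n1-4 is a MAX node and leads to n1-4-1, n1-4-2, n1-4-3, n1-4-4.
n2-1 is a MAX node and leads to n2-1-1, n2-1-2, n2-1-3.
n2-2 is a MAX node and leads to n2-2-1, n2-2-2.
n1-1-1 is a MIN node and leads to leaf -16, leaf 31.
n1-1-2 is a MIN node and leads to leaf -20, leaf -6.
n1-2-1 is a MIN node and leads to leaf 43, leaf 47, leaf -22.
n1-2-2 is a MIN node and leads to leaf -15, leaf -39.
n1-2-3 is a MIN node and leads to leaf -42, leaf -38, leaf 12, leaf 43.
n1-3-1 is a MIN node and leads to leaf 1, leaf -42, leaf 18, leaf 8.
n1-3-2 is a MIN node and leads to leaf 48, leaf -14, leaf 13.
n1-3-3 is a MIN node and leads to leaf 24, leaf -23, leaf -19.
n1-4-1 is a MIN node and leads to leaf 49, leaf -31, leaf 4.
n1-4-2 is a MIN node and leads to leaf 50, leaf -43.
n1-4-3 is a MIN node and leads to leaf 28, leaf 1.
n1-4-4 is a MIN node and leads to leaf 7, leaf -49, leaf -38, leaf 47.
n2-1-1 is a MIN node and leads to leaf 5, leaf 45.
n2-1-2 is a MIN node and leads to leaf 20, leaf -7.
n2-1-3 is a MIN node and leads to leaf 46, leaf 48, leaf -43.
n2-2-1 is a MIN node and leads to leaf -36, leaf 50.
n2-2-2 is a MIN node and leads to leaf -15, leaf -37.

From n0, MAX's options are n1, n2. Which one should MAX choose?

n1-1-1 (MIN): min(-16, 31) = -16
n1-1-2 (MIN): min(-20, -6) = -20
n1-1 (MAX): max(-16, -20) = -16
n1-2-1 (MIN): min(43, 47, -22) = -22
n1-2-2 (MIN): min(-15, -39) = -39
n1-2-3 (MIN): min(-42, -38, 12, 43) = -42
n1-2 (MAX): max(-22, -39, -42) = -22
n1-3-1 (MIN): min(1, -42, 18, 8) = -42
n1-3-2 (MIN): min(48, -14, 13) = -14
n1-3-3 (MIN): min(24, -23, -19) = -23
n1-3 (MAX): max(-42, -14, -23) = -14
n1-4-1 (MIN): min(49, -31, 4) = -31
n1-4-2 (MIN): min(50, -43) = -43
n1-4-3 (MIN): min(28, 1) = 1
n1-4-4 (MIN): min(7, -49, -38, 47) = -49
n1-4 (MAX): max(-31, -43, 1, -49) = 1
n1 (MIN): min(-16, -22, -14, 1) = -22
n2-1-1 (MIN): min(5, 45) = 5
n2-1-2 (MIN): min(20, -7) = -7
n2-1-3 (MIN): min(46, 48, -43) = -43
n2-1 (MAX): max(5, -7, -43) = 5
n2-2-1 (MIN): min(-36, 50) = -36
n2-2-2 (MIN): min(-15, -37) = -37
n2-2 (MAX): max(-36, -37) = -36
n2 (MIN): min(5, -36) = -36
n0 (MAX): max(-22, -36) = -22
MAX at n0 wants the highest of {n1=-22, n2=-36}, so chooses n1.

n1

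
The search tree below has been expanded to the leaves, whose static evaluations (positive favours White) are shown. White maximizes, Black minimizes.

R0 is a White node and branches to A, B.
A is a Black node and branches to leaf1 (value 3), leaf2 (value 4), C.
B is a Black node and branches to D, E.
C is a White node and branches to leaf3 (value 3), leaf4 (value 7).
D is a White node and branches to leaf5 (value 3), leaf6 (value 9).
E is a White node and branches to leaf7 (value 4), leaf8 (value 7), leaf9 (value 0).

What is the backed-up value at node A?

3

C (White): max(3, 7) = 7
A (Black): min(3, 4, 7) = 3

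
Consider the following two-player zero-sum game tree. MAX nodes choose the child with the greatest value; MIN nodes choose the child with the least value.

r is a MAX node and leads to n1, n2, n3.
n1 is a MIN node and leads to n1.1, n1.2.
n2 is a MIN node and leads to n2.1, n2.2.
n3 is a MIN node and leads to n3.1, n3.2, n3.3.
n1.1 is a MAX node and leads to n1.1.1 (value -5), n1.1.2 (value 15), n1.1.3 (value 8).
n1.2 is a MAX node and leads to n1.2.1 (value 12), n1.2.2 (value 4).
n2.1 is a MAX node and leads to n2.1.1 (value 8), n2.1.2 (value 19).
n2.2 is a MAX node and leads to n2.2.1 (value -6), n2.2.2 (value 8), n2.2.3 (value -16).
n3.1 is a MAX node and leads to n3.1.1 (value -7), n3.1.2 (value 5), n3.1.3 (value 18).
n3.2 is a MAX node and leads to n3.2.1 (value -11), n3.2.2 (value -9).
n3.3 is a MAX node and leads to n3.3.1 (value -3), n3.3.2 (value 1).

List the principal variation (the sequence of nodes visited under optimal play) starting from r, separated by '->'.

r -> n1 -> n1.2 -> n1.2.1

n1.1 (MAX): max(-5, 15, 8) = 15
n1.2 (MAX): max(12, 4) = 12
n1 (MIN): min(15, 12) = 12
n2.1 (MAX): max(8, 19) = 19
n2.2 (MAX): max(-6, 8, -16) = 8
n2 (MIN): min(19, 8) = 8
n3.1 (MAX): max(-7, 5, 18) = 18
n3.2 (MAX): max(-11, -9) = -9
n3.3 (MAX): max(-3, 1) = 1
n3 (MIN): min(18, -9, 1) = -9
r (MAX): max(12, 8, -9) = 12
At r, MAX picks n1 (highest: 12).
At n1, MIN picks n1.2 (lowest: 12).
At n1.2, MAX picks n1.2.1 (highest: 12).
Terminal value 12.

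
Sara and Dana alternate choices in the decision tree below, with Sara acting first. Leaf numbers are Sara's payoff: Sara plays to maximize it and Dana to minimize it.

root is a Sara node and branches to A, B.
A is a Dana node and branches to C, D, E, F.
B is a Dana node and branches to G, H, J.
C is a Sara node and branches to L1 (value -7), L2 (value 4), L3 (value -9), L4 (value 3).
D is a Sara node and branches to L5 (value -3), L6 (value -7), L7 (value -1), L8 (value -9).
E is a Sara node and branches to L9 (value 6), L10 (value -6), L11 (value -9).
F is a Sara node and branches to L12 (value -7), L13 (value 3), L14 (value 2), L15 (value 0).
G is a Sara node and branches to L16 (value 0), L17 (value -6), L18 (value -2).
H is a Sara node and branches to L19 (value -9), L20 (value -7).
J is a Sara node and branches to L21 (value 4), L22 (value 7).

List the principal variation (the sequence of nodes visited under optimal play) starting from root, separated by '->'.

C (Sara): max(-7, 4, -9, 3) = 4
D (Sara): max(-3, -7, -1, -9) = -1
E (Sara): max(6, -6, -9) = 6
F (Sara): max(-7, 3, 2, 0) = 3
A (Dana): min(4, -1, 6, 3) = -1
G (Sara): max(0, -6, -2) = 0
H (Sara): max(-9, -7) = -7
J (Sara): max(4, 7) = 7
B (Dana): min(0, -7, 7) = -7
root (Sara): max(-1, -7) = -1
At root, Sara picks A (highest: -1).
At A, Dana picks D (lowest: -1).
At D, Sara picks L7 (highest: -1).
Terminal value -1.

root -> A -> D -> L7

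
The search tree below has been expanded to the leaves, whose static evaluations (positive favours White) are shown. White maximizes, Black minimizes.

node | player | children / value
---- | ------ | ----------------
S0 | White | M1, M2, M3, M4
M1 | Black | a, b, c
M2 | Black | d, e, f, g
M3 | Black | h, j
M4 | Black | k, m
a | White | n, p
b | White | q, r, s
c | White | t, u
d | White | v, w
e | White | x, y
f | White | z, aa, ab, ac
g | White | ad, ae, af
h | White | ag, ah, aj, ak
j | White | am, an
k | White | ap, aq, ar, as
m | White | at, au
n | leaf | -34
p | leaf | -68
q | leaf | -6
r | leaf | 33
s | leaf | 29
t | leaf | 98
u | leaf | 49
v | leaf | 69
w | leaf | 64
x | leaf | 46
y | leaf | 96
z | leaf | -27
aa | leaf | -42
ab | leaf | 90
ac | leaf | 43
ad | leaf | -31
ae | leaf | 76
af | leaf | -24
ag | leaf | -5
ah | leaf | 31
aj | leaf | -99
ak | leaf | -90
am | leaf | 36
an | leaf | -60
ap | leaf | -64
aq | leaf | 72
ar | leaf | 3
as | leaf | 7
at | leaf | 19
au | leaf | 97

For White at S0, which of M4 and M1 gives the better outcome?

k (White): max(-64, 72, 3, 7) = 72
m (White): max(19, 97) = 97
M4 (Black): min(72, 97) = 72
a (White): max(-34, -68) = -34
b (White): max(-6, 33, 29) = 33
c (White): max(98, 49) = 98
M1 (Black): min(-34, 33, 98) = -34
White prefers the higher value; M4=72, M1=-34. M4 is better since 72 > -34.

M4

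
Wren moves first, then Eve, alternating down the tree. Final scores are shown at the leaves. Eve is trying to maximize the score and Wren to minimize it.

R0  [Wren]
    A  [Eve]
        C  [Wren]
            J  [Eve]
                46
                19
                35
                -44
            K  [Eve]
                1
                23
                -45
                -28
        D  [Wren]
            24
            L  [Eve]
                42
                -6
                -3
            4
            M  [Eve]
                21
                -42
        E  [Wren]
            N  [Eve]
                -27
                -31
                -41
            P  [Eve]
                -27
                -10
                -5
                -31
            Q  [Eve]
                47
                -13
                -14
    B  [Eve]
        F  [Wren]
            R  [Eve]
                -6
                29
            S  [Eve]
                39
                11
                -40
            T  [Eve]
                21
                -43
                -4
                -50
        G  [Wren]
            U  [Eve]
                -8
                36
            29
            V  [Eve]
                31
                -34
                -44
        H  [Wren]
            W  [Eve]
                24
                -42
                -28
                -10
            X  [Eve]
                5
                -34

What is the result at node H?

5

W (Eve): max(24, -42, -28, -10) = 24
X (Eve): max(5, -34) = 5
H (Wren): min(24, 5) = 5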